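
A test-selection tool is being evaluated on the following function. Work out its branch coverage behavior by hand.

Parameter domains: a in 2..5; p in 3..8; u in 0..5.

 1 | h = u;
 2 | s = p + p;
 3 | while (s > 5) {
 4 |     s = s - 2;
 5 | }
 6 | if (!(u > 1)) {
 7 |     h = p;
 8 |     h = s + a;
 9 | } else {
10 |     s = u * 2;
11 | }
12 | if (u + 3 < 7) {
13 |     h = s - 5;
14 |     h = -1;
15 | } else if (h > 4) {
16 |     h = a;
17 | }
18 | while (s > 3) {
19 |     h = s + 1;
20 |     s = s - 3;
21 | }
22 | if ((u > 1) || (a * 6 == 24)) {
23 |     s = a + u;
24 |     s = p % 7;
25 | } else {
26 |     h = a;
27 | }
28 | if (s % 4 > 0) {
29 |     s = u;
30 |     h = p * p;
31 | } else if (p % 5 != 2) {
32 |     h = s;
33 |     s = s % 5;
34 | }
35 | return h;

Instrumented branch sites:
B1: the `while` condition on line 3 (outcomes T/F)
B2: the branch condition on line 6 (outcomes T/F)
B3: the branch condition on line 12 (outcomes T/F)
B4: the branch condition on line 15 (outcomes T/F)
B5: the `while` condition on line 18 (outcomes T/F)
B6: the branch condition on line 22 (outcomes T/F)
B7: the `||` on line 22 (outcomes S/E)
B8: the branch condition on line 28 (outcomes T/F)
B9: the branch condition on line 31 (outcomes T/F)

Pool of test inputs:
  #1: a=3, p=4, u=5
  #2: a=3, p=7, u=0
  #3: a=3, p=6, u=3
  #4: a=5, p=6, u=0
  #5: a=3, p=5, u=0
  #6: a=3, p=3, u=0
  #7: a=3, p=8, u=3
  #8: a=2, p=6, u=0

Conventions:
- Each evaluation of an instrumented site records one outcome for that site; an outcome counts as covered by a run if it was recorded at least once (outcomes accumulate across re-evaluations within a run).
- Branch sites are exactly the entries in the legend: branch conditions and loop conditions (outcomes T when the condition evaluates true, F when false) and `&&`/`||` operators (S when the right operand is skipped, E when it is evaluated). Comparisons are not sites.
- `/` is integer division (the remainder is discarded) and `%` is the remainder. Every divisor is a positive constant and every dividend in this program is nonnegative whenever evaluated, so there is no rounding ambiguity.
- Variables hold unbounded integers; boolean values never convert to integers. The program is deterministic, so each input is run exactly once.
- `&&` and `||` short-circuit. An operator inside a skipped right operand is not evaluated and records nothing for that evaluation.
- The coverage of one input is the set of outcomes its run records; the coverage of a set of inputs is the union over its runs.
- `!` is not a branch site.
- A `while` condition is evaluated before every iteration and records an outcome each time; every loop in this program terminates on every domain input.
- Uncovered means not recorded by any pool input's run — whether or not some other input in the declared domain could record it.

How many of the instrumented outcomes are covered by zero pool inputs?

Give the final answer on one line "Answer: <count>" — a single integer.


#1 (a=3, p=4, u=5) -> covered: B1=T, B1=F, B2=F, B3=F, B4=T, B5=T, B5=F, B6=T, B7=S, B8=F, B9=T
#2 (a=3, p=7, u=0) -> covered: B1=T, B1=F, B2=T, B3=T, B5=T, B5=F, B6=F, B7=E, B8=T
#3 (a=3, p=6, u=3) -> covered: B1=T, B1=F, B2=F, B3=T, B5=T, B5=F, B6=T, B7=S, B8=T
#4 (a=5, p=6, u=0) -> covered: B1=T, B1=F, B2=T, B3=T, B5=T, B5=F, B6=F, B7=E, B8=T
#5 (a=3, p=5, u=0) -> covered: B1=T, B1=F, B2=T, B3=T, B5=T, B5=F, B6=F, B7=E, B8=T
#6 (a=3, p=3, u=0) -> covered: B1=T, B1=F, B2=T, B3=T, B5=T, B5=F, B6=F, B7=E, B8=T
#7 (a=3, p=8, u=3) -> covered: B1=T, B1=F, B2=F, B3=T, B5=T, B5=F, B6=T, B7=S, B8=T
#8 (a=2, p=6, u=0) -> covered: B1=T, B1=F, B2=T, B3=T, B5=T, B5=F, B6=F, B7=E, B8=T
union over the pool: B1=T, B1=F, B2=T, B2=F, B3=T, B3=F, B4=T, B5=T, B5=F, B6=T, B6=F, B7=S, B7=E, B8=T, B8=F, B9=T
uncovered (2 of 18): B4=F, B9=F
Answer: 2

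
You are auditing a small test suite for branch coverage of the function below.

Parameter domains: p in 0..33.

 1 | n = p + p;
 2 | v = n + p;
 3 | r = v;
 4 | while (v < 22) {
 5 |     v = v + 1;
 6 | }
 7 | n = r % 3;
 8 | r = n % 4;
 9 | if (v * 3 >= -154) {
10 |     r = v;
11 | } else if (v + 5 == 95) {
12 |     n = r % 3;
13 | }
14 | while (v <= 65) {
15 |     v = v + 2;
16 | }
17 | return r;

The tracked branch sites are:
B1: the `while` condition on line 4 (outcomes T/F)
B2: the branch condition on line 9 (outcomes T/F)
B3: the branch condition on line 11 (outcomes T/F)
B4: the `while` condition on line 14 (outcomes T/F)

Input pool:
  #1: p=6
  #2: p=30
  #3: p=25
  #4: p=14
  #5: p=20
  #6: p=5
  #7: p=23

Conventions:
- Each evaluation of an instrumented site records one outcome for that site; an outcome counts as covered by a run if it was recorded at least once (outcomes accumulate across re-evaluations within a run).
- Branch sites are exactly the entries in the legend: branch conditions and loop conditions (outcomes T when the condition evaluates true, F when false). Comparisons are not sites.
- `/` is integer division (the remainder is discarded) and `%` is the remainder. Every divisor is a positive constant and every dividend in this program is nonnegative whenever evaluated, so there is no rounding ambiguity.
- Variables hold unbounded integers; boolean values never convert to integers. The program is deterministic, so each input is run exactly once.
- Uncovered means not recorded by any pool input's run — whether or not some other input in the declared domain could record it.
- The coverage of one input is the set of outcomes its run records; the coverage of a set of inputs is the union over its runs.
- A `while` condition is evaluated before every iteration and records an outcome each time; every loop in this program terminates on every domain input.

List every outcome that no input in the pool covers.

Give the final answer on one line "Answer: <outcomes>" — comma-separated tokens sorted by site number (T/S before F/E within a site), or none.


test 1 (p=6) fires B1->T, B1->T, B1->T, B1->T, B1->F, B2->T, B4->T, B4->T, B4->T, B4->T, B4->T, B4->T, B4->T, B4->T, ...; hits B1=T, B1=F, B2=T, B4=T, B4=F
test 2 (p=30) fires B1->F, B2->T, B4->F; hits B1=F, B2=T, B4=F
test 3 (p=25) fires B1->F, B2->T, B4->F; hits B1=F, B2=T, B4=F
test 4 (p=14) fires B1->F, B2->T, B4->T, B4->T, B4->T, B4->T, B4->T, B4->T, B4->T, B4->T, B4->T, B4->T, B4->T, B4->T, ...; hits B1=F, B2=T, B4=T, B4=F
test 5 (p=20) fires B1->F, B2->T, B4->T, B4->T, B4->T, B4->F; hits B1=F, B2=T, B4=T, B4=F
test 6 (p=5) fires B1->T, B1->T, B1->T, B1->T, B1->T, B1->T, B1->T, B1->F, B2->T, B4->T, B4->T, B4->T, B4->T, B4->T, ...; hits B1=T, B1=F, B2=T, B4=T, B4=F
test 7 (p=23) fires B1->F, B2->T, B4->F; hits B1=F, B2=T, B4=F
union over the pool: B1=T, B1=F, B2=T, B4=T, B4=F
uncovered (3 of 8): B2=F, B3=T, B3=F
Answer: B2=F, B3=T, B3=F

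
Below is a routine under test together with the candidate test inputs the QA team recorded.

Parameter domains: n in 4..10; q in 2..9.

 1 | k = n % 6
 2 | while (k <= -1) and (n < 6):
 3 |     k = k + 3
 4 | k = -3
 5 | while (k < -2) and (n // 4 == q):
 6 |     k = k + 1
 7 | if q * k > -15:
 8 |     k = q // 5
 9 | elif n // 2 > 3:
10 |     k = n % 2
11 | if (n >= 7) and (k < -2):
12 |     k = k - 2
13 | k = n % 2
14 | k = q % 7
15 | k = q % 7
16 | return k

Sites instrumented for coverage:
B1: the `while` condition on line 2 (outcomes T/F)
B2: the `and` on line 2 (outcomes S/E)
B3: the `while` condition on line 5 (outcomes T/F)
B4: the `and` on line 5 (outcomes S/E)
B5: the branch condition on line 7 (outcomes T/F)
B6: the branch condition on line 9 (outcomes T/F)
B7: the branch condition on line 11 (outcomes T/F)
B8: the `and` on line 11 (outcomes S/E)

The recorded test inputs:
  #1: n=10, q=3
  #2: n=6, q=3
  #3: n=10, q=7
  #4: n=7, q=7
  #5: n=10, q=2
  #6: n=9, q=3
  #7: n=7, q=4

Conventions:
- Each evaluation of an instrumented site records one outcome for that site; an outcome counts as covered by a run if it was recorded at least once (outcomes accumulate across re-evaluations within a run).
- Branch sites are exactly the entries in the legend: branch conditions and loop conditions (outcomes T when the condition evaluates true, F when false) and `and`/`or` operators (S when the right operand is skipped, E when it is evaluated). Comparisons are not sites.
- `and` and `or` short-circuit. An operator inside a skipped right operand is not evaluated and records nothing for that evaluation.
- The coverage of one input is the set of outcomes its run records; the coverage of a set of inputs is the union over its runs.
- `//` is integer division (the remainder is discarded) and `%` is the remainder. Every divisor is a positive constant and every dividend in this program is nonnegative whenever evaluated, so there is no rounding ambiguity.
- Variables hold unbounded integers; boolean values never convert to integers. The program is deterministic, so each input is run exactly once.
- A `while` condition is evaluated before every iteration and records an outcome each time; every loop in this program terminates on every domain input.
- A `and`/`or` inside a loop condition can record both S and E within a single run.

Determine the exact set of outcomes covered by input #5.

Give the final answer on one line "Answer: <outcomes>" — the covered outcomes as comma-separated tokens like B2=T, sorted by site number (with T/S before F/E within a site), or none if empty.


Running input #5 (n=10, q=2), event by event:
  B2->S, B1->F, B4->E, B3->T, B4->S, B3->F, B5->T, B8->E, B7->F
distinct outcomes covered: B1=F, B2=S, B3=T, B3=F, B4=S, B4=E, B5=T, B7=F, B8=E
Answer: B1=F, B2=S, B3=T, B3=F, B4=S, B4=E, B5=T, B7=F, B8=E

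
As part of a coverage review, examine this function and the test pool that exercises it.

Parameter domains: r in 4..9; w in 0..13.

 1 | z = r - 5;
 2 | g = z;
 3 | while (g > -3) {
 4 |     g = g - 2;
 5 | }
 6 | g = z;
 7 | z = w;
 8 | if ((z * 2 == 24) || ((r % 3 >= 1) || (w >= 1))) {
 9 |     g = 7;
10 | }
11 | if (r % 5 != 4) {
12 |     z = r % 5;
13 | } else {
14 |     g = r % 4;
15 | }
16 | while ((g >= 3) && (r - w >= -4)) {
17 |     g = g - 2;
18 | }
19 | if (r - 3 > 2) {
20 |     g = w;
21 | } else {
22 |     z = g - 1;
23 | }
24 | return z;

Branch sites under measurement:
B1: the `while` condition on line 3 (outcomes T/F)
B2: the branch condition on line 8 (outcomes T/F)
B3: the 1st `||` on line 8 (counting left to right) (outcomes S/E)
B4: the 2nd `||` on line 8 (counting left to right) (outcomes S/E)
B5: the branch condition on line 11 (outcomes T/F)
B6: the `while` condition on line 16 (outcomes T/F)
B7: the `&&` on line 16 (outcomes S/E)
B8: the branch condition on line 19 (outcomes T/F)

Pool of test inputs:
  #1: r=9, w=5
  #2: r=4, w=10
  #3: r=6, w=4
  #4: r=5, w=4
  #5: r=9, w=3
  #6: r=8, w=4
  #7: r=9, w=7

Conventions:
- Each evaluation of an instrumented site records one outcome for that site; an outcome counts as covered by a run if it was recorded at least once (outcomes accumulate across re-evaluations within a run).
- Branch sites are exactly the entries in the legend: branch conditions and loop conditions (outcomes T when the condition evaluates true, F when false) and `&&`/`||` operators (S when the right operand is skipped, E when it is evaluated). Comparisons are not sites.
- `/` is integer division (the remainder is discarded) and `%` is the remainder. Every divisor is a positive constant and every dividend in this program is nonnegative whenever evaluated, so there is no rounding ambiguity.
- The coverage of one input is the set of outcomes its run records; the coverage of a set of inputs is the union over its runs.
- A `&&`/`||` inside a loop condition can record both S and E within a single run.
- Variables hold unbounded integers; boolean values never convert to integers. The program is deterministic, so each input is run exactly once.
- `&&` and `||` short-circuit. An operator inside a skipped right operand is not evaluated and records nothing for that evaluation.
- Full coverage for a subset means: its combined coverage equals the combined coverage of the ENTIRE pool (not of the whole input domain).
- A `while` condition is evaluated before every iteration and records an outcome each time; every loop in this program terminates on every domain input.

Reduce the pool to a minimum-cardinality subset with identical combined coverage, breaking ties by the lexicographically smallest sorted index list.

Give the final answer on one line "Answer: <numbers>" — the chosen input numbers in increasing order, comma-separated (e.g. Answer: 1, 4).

input #1, r=9, w=5: outcomes B1=T, B1=F, B2=T, B3=E, B4=E, B5=F, B6=F, B7=S, B8=T
input #2, r=4, w=10: outcomes B1=T, B1=F, B2=T, B3=E, B4=S, B5=F, B6=F, B7=S, B8=F
input #3, r=6, w=4: outcomes B1=T, B1=F, B2=T, B3=E, B4=E, B5=T, B6=T, B6=F, B7=S, B7=E, B8=T
input #4, r=5, w=4: outcomes B1=T, B1=F, B2=T, B3=E, B4=S, B5=T, B6=T, B6=F, B7=S, B7=E, B8=F
input #5, r=9, w=3: outcomes B1=T, B1=F, B2=T, B3=E, B4=E, B5=F, B6=F, B7=S, B8=T
input #6, r=8, w=4: outcomes B1=T, B1=F, B2=T, B3=E, B4=S, B5=T, B6=T, B6=F, B7=S, B7=E, B8=T
input #7, r=9, w=7: outcomes B1=T, B1=F, B2=T, B3=E, B4=E, B5=F, B6=F, B7=S, B8=T
pool-wide coverage (14 outcomes): B1=T, B1=F, B2=T, B3=E, B4=S, B4=E, B5=T, B5=F, B6=T, B6=F, B7=S, B7=E, B8=T, B8=F
every size-1 subset falls short of the 14 outcomes (best: 11/14)
at size 2, {1, 4} reaches all 14 outcomes; every lexicographically earlier size-2 subset fails

Answer: 1, 4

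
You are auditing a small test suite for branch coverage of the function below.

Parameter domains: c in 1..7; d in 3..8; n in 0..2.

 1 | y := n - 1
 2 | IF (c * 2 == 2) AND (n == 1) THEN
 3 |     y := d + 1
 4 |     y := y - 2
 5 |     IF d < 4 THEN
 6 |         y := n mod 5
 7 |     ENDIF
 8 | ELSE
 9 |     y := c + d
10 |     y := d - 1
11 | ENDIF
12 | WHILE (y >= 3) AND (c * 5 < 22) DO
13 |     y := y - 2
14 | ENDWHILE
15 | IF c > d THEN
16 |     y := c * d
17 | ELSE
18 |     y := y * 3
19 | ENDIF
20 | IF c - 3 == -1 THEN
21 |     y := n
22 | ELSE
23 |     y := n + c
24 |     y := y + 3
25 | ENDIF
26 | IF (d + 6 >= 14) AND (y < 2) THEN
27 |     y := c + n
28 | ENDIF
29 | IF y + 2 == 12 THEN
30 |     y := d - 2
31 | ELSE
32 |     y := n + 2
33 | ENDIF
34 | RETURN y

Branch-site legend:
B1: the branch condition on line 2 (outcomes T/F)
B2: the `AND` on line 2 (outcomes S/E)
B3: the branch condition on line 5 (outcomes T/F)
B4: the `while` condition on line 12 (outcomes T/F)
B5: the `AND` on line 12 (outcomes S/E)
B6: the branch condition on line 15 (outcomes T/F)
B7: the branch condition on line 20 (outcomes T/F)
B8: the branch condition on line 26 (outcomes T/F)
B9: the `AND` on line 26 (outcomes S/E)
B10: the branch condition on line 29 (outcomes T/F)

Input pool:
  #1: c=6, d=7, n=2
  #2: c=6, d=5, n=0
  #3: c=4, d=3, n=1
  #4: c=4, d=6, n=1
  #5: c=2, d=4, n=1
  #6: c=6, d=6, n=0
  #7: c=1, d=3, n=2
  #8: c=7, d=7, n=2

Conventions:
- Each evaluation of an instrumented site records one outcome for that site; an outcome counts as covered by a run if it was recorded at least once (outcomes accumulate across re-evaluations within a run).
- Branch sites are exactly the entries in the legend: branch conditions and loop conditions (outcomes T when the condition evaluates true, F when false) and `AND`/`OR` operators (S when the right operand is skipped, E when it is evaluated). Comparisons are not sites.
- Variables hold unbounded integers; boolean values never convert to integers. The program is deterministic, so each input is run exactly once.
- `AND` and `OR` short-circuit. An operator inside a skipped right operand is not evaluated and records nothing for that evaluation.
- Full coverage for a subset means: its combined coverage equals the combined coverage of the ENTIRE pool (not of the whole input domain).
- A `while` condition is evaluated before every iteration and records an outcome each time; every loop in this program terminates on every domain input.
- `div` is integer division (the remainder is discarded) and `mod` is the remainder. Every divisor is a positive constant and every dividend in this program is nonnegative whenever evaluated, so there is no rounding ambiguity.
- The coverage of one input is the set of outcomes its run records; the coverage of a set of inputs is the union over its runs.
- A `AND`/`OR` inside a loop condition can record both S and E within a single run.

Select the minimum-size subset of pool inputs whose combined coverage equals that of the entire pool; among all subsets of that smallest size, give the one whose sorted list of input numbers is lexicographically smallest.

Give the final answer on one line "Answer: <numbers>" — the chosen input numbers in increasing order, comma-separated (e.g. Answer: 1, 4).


input #1 (c=6, d=7, n=2): events B2->S, B1->F, B5->E, B4->F, B6->F, B7->F, B9->S, B8->F, B10->F; covers B1=F, B2=S, B4=F, B5=E, B6=F, B7=F, B8=F, B9=S, B10=F
input #2 (c=6, d=5, n=0): events B2->S, B1->F, B5->E, B4->F, B6->T, B7->F, B9->S, B8->F, B10->F; covers B1=F, B2=S, B4=F, B5=E, B6=T, B7=F, B8=F, B9=S, B10=F
input #3 (c=4, d=3, n=1): events B2->S, B1->F, B5->S, B4->F, B6->T, B7->F, B9->S, B8->F, B10->F; covers B1=F, B2=S, B4=F, B5=S, B6=T, B7=F, B8=F, B9=S, B10=F
input #4 (c=4, d=6, n=1): events B2->S, B1->F, B5->E, B4->T, B5->E, B4->T, B5->S, B4->F, B6->F, B7->F, B9->S, B8->F, B10->F; covers B1=F, B2=S, B4=T, B4=F, B5=S, B5=E, B6=F, B7=F, B8=F, B9=S, B10=F
input #5 (c=2, d=4, n=1): events B2->S, B1->F, B5->E, B4->T, B5->S, B4->F, B6->F, B7->T, B9->S, B8->F, B10->F; covers B1=F, B2=S, B4=T, B4=F, B5=S, B5=E, B6=F, B7=T, B8=F, B9=S, B10=F
input #6 (c=6, d=6, n=0): events B2->S, B1->F, B5->E, B4->F, B6->F, B7->F, B9->S, B8->F, B10->F; covers B1=F, B2=S, B4=F, B5=E, B6=F, B7=F, B8=F, B9=S, B10=F
input #7 (c=1, d=3, n=2): events B2->E, B1->F, B5->S, B4->F, B6->F, B7->F, B9->S, B8->F, B10->F; covers B1=F, B2=E, B4=F, B5=S, B6=F, B7=F, B8=F, B9=S, B10=F
input #8 (c=7, d=7, n=2): events B2->S, B1->F, B5->E, B4->F, B6->F, B7->F, B9->S, B8->F, B10->F; covers B1=F, B2=S, B4=F, B5=E, B6=F, B7=F, B8=F, B9=S, B10=F
pool-wide coverage (14 outcomes): B1=F, B2=S, B2=E, B4=T, B4=F, B5=S, B5=E, B6=T, B6=F, B7=T, B7=F, B8=F, B9=S, B10=F
checked all size-1 subsets: none covers 14 outcomes (max 11/14)
checked all size-2 subsets: none covers 14 outcomes (max 13/14)
the canonical winner is {2, 5, 7}: size 3, full 14-outcome coverage, earliest index list among size-3 covers
Answer: 2, 5, 7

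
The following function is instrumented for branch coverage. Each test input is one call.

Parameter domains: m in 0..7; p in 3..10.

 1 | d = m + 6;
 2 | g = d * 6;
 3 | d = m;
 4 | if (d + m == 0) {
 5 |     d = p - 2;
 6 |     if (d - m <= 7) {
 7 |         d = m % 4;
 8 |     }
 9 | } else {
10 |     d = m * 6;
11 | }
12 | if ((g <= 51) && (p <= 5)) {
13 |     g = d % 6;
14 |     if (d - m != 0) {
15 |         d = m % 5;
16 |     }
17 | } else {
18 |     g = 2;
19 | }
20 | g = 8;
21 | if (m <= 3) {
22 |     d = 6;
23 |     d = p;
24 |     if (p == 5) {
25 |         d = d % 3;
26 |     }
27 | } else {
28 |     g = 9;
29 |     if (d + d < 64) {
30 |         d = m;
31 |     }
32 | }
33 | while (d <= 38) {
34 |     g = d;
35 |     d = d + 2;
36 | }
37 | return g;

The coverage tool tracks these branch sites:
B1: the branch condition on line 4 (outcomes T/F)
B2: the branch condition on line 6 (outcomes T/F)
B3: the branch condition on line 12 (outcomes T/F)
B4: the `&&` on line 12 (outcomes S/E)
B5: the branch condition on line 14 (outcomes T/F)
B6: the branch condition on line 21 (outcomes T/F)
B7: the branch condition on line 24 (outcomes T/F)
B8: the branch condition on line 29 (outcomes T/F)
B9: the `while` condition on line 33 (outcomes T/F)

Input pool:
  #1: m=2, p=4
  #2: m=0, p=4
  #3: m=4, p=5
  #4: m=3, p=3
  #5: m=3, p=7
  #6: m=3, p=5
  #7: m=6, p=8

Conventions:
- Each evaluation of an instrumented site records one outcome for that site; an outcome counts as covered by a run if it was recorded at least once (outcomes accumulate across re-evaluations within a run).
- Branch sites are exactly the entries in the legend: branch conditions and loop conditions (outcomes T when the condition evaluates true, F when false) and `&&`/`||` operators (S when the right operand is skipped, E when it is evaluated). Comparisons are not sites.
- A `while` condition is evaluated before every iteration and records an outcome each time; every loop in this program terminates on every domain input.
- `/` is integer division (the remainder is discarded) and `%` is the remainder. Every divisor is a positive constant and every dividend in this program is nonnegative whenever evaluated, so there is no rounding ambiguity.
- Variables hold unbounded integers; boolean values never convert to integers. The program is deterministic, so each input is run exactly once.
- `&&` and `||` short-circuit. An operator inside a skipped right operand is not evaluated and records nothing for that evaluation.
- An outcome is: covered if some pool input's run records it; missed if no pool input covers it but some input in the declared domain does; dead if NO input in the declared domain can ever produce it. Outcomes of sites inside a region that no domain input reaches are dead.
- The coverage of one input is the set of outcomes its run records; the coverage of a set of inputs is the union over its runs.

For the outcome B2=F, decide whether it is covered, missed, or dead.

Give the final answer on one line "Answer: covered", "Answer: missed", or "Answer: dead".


no pool input records B2=F
but domain input (m=0, p=10) does record it -> reachable, so missed
Answer: missed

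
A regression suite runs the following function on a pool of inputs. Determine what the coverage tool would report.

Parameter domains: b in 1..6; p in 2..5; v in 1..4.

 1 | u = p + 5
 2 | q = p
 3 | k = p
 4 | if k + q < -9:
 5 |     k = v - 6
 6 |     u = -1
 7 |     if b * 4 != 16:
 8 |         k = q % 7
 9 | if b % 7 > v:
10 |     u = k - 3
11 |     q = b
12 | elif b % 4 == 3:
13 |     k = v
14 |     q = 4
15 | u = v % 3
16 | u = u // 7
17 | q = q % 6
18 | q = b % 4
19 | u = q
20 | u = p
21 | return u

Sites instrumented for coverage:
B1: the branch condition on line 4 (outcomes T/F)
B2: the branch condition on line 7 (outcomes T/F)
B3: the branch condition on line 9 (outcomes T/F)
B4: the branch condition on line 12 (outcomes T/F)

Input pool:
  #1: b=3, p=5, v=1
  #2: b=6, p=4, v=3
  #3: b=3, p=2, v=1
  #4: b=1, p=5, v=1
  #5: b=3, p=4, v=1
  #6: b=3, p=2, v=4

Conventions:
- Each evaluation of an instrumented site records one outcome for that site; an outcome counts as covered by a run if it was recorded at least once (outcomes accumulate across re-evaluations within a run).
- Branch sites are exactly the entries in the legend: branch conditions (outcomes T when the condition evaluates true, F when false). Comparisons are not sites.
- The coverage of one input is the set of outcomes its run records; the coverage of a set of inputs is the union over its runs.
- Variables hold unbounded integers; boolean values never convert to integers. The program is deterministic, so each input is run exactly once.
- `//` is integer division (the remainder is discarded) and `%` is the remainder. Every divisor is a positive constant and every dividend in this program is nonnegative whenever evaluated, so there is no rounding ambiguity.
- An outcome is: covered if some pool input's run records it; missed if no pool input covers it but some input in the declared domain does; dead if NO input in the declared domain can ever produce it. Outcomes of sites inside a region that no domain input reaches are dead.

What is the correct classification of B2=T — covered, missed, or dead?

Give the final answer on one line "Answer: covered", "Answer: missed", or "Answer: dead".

no pool input records B2=T
checking all 96 inputs in the declared domain: B2=T is never recorded -> dead

Answer: dead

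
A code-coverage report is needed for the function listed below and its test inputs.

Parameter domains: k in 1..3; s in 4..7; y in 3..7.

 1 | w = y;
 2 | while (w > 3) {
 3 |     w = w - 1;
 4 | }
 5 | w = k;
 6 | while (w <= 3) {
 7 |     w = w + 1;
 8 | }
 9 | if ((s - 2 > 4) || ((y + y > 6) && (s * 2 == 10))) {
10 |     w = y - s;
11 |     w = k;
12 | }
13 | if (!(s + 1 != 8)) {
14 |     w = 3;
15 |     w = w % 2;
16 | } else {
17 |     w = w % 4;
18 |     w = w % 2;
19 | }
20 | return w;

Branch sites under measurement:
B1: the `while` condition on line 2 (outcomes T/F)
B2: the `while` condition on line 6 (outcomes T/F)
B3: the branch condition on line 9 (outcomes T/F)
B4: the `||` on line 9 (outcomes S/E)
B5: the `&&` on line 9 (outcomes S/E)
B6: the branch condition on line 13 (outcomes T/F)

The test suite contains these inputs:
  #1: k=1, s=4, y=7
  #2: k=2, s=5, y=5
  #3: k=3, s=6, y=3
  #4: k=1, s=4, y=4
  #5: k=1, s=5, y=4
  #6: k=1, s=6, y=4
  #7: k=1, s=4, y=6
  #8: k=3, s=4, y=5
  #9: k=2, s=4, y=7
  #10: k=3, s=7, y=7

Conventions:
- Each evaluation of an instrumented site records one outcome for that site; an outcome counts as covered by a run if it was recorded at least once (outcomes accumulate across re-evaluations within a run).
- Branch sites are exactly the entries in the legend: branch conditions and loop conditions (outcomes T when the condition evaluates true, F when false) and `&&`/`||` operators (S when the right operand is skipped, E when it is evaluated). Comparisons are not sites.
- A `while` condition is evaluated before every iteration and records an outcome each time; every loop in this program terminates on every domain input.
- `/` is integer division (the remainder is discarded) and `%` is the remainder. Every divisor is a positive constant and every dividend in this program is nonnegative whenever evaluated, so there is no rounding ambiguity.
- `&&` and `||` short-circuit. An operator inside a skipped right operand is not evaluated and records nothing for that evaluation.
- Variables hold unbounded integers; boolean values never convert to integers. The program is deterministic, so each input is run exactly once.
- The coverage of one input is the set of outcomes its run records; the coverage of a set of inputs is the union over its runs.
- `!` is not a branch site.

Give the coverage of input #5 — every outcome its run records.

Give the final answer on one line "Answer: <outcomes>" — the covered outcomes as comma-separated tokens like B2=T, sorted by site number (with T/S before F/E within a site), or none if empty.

Running input #5 (k=1, s=5, y=4), event by event:
  B1->T, B1->F, B2->T, B2->T, B2->T, B2->F, B4->E, B5->E, B3->T, B6->F
distinct outcomes covered: B1=T, B1=F, B2=T, B2=F, B3=T, B4=E, B5=E, B6=F

Answer: B1=T, B1=F, B2=T, B2=F, B3=T, B4=E, B5=E, B6=F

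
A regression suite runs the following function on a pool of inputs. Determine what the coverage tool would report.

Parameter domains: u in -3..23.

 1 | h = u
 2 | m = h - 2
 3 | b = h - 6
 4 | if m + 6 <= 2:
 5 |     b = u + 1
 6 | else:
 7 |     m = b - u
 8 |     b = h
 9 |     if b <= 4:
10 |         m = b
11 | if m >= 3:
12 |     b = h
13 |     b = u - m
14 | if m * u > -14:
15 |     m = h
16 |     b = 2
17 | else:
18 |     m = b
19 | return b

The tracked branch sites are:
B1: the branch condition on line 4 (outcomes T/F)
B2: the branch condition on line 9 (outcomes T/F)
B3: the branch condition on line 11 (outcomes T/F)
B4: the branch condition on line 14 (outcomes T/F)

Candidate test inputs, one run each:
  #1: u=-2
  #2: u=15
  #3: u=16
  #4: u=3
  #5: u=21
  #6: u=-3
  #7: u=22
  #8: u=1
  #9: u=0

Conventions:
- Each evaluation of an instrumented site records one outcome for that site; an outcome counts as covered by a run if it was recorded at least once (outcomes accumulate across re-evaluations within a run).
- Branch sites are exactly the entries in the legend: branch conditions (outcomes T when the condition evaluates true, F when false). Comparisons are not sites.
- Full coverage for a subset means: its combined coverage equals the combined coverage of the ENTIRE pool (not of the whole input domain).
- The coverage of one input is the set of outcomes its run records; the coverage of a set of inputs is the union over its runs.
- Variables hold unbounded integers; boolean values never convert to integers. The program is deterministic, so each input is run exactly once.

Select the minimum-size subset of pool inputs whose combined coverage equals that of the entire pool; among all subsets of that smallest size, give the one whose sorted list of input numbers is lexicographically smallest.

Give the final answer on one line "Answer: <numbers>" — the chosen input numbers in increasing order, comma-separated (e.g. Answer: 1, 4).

#1 (u=-2) -> covered: B1=T, B3=F, B4=T
#2 (u=15) -> covered: B1=F, B2=F, B3=F, B4=F
#3 (u=16) -> covered: B1=F, B2=F, B3=F, B4=F
#4 (u=3) -> covered: B1=F, B2=T, B3=T, B4=T
#5 (u=21) -> covered: B1=F, B2=F, B3=F, B4=F
#6 (u=-3) -> covered: B1=T, B3=F, B4=T
#7 (u=22) -> covered: B1=F, B2=F, B3=F, B4=F
#8 (u=1) -> covered: B1=F, B2=T, B3=F, B4=T
#9 (u=0) -> covered: B1=F, B2=T, B3=F, B4=T
the full pool covers 8 outcomes: B1=T, B1=F, B2=T, B2=F, B3=T, B3=F, B4=T, B4=F
no size-1 subset reaches all 8 outcomes (best union: 4/8)
no size-2 subset reaches all 8 outcomes (best union: 7/8)
size 3: inputs {1, 2, 4} cover all 8 outcomes, and no lexicographically smaller subset of this size does

Answer: 1, 2, 4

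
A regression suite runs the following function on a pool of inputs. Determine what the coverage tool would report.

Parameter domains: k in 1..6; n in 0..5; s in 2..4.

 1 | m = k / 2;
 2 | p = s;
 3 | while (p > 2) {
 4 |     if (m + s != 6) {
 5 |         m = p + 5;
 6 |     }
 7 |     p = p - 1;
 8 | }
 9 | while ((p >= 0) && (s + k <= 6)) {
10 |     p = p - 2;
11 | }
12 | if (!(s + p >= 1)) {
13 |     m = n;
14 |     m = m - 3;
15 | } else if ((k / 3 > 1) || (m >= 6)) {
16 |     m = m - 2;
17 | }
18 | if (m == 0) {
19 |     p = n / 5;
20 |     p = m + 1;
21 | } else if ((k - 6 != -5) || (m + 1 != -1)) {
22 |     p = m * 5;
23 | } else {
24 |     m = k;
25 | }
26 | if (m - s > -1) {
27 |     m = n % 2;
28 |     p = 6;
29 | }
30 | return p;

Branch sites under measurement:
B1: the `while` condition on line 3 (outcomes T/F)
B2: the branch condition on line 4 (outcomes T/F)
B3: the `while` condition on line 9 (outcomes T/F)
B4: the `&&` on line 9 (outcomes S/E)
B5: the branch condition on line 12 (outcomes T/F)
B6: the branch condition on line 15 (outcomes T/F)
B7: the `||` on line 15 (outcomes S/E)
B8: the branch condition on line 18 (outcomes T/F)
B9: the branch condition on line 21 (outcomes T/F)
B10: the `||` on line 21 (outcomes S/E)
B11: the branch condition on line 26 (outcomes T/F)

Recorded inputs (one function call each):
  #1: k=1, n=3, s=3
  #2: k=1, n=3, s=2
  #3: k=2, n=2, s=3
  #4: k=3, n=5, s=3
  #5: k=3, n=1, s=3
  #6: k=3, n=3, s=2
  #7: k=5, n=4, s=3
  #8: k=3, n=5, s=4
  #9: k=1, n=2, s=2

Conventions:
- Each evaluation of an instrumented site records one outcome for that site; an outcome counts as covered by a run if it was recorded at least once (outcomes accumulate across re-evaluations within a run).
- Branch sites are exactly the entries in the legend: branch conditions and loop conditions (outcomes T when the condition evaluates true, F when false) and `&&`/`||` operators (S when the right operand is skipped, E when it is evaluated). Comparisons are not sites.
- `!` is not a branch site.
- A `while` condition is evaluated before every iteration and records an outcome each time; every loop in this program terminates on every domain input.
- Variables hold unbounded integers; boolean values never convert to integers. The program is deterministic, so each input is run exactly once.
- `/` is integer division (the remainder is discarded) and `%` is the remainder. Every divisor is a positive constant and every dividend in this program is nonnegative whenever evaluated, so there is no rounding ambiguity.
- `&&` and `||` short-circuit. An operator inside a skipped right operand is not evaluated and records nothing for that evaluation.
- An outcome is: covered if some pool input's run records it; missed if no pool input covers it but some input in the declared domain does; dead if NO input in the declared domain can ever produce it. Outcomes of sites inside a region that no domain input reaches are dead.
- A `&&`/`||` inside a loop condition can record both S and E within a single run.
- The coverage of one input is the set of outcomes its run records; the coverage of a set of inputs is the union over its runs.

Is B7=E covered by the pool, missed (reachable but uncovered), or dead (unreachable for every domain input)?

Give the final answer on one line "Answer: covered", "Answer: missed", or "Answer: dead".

B7=E is recorded by pool input(s) 1, 3, 4, 5, 7, 8 -> covered

Answer: covered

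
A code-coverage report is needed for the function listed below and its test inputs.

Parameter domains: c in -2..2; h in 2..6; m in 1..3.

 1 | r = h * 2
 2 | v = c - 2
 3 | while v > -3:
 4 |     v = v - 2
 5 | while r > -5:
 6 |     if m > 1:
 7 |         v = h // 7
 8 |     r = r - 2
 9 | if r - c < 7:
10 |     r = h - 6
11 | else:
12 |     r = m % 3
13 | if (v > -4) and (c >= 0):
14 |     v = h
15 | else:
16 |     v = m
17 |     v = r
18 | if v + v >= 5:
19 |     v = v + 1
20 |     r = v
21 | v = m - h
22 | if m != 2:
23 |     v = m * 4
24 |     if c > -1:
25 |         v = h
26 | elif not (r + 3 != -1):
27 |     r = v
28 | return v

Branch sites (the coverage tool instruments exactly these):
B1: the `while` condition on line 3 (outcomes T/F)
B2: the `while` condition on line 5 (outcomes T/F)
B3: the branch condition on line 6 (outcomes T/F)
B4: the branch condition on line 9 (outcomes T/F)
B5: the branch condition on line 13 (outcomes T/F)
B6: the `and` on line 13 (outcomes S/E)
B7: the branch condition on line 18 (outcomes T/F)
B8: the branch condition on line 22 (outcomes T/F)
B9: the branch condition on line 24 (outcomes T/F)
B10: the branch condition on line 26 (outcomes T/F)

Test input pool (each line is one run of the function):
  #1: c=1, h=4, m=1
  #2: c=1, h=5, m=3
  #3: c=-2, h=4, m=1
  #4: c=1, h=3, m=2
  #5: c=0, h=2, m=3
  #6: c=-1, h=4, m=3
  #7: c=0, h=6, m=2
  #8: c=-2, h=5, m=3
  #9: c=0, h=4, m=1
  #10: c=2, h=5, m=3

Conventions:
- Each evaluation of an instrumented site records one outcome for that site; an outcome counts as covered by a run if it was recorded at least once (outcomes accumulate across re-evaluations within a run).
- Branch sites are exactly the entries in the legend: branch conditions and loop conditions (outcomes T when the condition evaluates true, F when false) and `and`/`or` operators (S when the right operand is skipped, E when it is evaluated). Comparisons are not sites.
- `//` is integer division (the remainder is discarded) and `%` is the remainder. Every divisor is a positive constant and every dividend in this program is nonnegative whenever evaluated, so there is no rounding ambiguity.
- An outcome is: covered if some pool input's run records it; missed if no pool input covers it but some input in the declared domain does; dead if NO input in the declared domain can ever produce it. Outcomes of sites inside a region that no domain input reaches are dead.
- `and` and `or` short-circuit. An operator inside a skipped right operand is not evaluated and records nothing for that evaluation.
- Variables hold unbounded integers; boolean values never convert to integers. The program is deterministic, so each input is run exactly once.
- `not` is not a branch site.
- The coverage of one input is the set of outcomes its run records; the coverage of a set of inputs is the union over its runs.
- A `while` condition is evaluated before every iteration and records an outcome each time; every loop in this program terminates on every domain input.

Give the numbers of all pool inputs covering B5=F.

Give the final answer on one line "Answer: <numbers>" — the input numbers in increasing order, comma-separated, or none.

input #1 (c=1, h=4, m=1): never hits B5=F
input #2 (c=1, h=5, m=3): never hits B5=F
input #3 (c=-2, h=4, m=1): hits B5=F
input #4 (c=1, h=3, m=2): never hits B5=F
input #5 (c=0, h=2, m=3): never hits B5=F
input #6 (c=-1, h=4, m=3): hits B5=F
input #7 (c=0, h=6, m=2): never hits B5=F
input #8 (c=-2, h=5, m=3): hits B5=F
input #9 (c=0, h=4, m=1): hits B5=F
input #10 (c=2, h=5, m=3): never hits B5=F

Answer: 3, 6, 8, 9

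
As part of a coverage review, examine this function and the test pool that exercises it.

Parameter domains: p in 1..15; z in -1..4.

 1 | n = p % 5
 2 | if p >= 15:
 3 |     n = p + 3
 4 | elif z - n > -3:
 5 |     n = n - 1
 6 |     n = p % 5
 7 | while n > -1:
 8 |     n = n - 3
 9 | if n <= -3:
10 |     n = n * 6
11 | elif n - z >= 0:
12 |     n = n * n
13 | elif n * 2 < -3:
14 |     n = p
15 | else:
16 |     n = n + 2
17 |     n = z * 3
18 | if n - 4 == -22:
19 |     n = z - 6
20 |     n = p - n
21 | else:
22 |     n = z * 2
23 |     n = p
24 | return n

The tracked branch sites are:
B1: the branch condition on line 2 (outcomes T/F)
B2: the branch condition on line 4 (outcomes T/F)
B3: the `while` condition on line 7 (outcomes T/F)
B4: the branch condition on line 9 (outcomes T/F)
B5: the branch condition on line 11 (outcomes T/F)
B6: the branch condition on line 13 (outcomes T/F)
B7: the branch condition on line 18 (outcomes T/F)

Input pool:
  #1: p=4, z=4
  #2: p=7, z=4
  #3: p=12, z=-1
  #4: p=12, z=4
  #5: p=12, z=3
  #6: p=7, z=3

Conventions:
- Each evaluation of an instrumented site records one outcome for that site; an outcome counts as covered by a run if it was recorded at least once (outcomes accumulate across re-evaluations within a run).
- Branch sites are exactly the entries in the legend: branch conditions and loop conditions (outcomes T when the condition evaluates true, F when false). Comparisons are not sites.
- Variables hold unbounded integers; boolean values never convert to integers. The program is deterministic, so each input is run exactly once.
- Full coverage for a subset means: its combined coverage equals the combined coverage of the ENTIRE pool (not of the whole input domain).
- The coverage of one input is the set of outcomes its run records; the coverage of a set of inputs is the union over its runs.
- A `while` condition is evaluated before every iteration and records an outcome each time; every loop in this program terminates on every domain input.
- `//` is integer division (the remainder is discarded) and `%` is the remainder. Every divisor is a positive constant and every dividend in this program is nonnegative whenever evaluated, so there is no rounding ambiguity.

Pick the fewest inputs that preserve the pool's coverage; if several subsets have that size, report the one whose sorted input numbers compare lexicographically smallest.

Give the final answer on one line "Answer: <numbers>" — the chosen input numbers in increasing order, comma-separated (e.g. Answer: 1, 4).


input #1, p=4, z=4: events B1->F, B2->T, B3->T, B3->T, B3->F, B4->F, B5->F, B6->T, B7->F; outcomes B1=F, B2=T, B3=T, B3=F, B4=F, B5=F, B6=T, B7=F
input #2, p=7, z=4: events B1->F, B2->T, B3->T, B3->F, B4->F, B5->F, B6->F, B7->F; outcomes B1=F, B2=T, B3=T, B3=F, B4=F, B5=F, B6=F, B7=F
input #3, p=12, z=-1: events B1->F, B2->F, B3->T, B3->F, B4->F, B5->T, B7->F; outcomes B1=F, B2=F, B3=T, B3=F, B4=F, B5=T, B7=F
input #4, p=12, z=4: events B1->F, B2->T, B3->T, B3->F, B4->F, B5->F, B6->F, B7->F; outcomes B1=F, B2=T, B3=T, B3=F, B4=F, B5=F, B6=F, B7=F
input #5, p=12, z=3: events B1->F, B2->T, B3->T, B3->F, B4->F, B5->F, B6->F, B7->F; outcomes B1=F, B2=T, B3=T, B3=F, B4=F, B5=F, B6=F, B7=F
input #6, p=7, z=3: events B1->F, B2->T, B3->T, B3->F, B4->F, B5->F, B6->F, B7->F; outcomes B1=F, B2=T, B3=T, B3=F, B4=F, B5=F, B6=F, B7=F
pool-wide coverage (11 outcomes): B1=F, B2=T, B2=F, B3=T, B3=F, B4=F, B5=T, B5=F, B6=T, B6=F, B7=F
checked all size-1 subsets: none covers 11 outcomes (max 8/11)
checked all size-2 subsets: none covers 11 outcomes (max 10/11)
inputs {1, 2, 3} (size 3) cover everything; no size-3 subset with a lexicographically smaller index list covers all 11
Answer: 1, 2, 3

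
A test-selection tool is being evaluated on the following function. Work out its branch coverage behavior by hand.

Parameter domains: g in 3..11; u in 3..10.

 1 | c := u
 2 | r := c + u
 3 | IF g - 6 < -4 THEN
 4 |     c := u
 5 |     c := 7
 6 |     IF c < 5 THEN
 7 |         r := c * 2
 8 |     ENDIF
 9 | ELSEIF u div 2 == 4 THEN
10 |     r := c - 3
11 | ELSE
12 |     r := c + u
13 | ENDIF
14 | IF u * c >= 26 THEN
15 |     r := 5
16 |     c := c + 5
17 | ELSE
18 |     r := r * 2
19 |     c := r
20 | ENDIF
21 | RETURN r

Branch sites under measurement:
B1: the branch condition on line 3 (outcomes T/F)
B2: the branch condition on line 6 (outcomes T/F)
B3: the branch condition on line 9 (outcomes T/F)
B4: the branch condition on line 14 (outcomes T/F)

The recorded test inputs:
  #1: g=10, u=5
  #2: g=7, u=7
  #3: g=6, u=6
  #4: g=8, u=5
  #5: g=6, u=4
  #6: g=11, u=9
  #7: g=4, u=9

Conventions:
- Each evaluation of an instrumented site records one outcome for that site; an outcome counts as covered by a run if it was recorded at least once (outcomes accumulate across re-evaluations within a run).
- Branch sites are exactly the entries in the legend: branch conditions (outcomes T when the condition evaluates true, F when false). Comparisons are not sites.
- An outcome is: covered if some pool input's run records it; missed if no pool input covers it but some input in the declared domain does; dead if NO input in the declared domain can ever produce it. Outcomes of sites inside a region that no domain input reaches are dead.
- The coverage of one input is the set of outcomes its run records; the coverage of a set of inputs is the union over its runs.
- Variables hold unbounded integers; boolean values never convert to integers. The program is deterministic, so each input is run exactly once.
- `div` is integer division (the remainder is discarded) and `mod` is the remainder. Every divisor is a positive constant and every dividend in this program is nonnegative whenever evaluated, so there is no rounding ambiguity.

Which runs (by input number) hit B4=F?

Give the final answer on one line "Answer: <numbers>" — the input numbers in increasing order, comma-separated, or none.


input #1 (g=10, u=5): records B4=F
input #2 (g=7, u=7): does not record B4=F
input #3 (g=6, u=6): does not record B4=F
input #4 (g=8, u=5): records B4=F
input #5 (g=6, u=4): records B4=F
input #6 (g=11, u=9): does not record B4=F
input #7 (g=4, u=9): does not record B4=F
Answer: 1, 4, 5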